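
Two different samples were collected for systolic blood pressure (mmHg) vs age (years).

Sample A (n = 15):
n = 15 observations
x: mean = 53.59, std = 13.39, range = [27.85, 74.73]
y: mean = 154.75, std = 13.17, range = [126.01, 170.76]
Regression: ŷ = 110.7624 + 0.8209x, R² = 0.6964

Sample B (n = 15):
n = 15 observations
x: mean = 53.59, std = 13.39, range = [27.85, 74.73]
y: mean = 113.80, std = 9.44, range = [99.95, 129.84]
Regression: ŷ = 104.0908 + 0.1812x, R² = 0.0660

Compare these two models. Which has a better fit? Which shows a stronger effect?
Model A has the better fit (R² = 0.6964 vs 0.0660). Model A shows the stronger effect (|β₁| = 0.8209 vs 0.1812).

Model Comparison:

Fit — compare R²:
- Model A: R² = 0.6964 → 69.64% of variance in blood pressure explained
- Model B: R² = 0.0660 → 6.60% of variance in blood pressure explained
- 0.6964 > 0.0660 → Model A has the better fit

Which has the larger per-year effect? (|β₁|)
- Model A: β₁ = 0.8209 → predicted blood pressure rises 0.8209 mmHg per additional year of age
- Model B: β₁ = 0.1812 → predicted blood pressure rises 0.1812 mmHg per additional year of age
- |0.8209| > |0.1812| → Model A shows the stronger marginal effect

Note: The two samples could reflect different populations, time periods, or measurement quality.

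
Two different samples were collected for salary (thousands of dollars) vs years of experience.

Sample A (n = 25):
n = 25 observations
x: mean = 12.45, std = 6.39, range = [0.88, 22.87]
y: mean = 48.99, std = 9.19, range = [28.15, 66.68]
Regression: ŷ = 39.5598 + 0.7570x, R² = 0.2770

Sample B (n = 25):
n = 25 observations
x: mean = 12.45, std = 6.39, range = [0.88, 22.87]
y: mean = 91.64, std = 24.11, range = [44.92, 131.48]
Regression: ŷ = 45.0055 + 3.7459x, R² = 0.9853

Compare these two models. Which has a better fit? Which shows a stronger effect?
Model B has the better fit (R² = 0.9853 vs 0.2770). Model B shows the stronger effect (|β₁| = 3.7459 vs 0.7570).

Model Comparison:

Goodness of fit (R²):
- Model A: R² = 0.2770 → 27.70% of variance in salary explained
- Model B: R² = 0.9853 → 98.53% of variance in salary explained
- 0.9853 > 0.2770 → Model B has the better fit

Which has the larger per-year effect? (|β₁|)
- Model A: β₁ = 0.7570 → predicted salary rises 0.7570 thousand dollars per additional year of experience
- Model B: β₁ = 3.7459 → predicted salary rises 3.7459 thousand dollars per additional year of experience
- |0.7570| < |3.7459| → Model B shows the stronger marginal effect

Notes:
- The two samples could reflect different populations, time periods, or measurement quality.
- R² measures how tightly points cluster around the line; β₁ measures how steep the line is — they answer different questions.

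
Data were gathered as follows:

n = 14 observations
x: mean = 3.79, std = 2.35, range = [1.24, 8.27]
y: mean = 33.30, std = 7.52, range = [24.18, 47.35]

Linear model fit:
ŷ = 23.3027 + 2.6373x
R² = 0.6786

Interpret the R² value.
About 67.86% of the variability in y is accounted for by the regression on x (R² = 0.6786) — a moderate linear fit.

R² = 1 − SS_res/SS_tot compares the residual scatter to the total scatter of y about its mean.

Here R² = 0.6786:
- Explained: 67.86% of the variation in y
- Unexplained (residual): 100% − 67.86% = 32.14%
- Rule of thumb (below 0.3 weak; 0.3 to below 0.7 moderate; 0.7 and above strong) → moderate

Note: R² never decreases when predictors are added, so it should not be used alone to compare models of different size.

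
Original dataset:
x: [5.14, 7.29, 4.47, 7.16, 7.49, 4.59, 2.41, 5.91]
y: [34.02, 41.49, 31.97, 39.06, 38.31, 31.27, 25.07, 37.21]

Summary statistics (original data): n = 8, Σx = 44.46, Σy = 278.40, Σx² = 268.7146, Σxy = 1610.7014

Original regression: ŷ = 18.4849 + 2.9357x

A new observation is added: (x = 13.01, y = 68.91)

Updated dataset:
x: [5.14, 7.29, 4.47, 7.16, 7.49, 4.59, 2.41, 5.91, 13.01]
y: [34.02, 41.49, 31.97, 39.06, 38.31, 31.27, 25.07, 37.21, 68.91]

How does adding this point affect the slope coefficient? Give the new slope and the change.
The slope changes from 2.9357 to 4.0770 (change of +1.1413, or +38.9%).

x = 13.01 lies well outside the original x-range [2.41, 7.49] (x̄ ≈ 5.56), so this observation has high leverage and can move the slope substantially.

Step 1: Update the sums with the new point (n goes from 8 to 9)
Σx  = 44.46 + 13.01 = 57.47
Σy  = 278.40 + 68.91 = 347.31
Σx² = 268.7146 + 13.01² = 268.7146 + 169.2601 = 437.9747
Σxy = 1610.7014 + 13.01×68.91 = 1610.7014 + 896.5191 = 2507.2205

Step 2: Recompute the slope with b₁ = (nΣxy − ΣxΣy) / (nΣx² − (Σx)²)
Numerator   = 9×2507.2205 − 57.47×347.31 = 22564.9845 − 19959.9057 = 2605.0788
Denominator = 9×437.9747 − 57.47² = 3941.7723 − 3302.8009 = 638.9714
b₁(new) = 2605.0788 / 638.9714 = 4.0770

(Same formula on the original sums: (8×1610.7014 − 44.46×278.40) / (8×268.7146 − 44.46²) = 507.9472 / 173.0252 = 2.9357, matching the given fit.)

Step 3: Change in slope
Δβ₁ = 4.0770 − 2.9357 = +1.1413
Relative change = +1.1413 / 2.9357 × 100% = +38.9%
→ the slope increases when the point is added.

A high-leverage point only changes the slope if it is off the original line; here y = 68.91 is above the original trend, so the slope increases.
In practice: examine leverage (hᵢ) and Cook's distance rather than deleting it automatically; investigate whether it comes from the same population as the rest of the sample.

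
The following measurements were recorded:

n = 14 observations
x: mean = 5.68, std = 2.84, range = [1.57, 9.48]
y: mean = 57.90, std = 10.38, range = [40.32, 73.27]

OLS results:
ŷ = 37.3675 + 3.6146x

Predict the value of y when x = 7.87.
ŷ = 65.8144

Plug x = 7.87 into the fitted line:

ŷ = 37.3675 + 3.6146 × 7.87
ŷ = 37.3675 + 28.4469
ŷ = 65.8144

This is the fitted mean response at that x — an individual observation would come with a wider prediction interval.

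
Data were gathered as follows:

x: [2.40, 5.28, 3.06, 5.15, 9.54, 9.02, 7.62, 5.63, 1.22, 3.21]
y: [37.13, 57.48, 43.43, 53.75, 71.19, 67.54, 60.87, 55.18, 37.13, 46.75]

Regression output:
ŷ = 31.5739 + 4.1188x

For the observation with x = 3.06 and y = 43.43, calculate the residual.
Residual = -0.7474

The residual is the difference between the actual value and the predicted value:

Residual = y - ŷ

Step 1: Calculate predicted value
ŷ = 31.5739 + 4.1188 × 3.06
ŷ = 44.1774

Step 2: Calculate residual
Residual = 43.43 - 44.1774
Residual = -0.7474

Interpretation: the model overestimates the actual value by 0.7474 at this point (negative residual → observation lies below the fitted line).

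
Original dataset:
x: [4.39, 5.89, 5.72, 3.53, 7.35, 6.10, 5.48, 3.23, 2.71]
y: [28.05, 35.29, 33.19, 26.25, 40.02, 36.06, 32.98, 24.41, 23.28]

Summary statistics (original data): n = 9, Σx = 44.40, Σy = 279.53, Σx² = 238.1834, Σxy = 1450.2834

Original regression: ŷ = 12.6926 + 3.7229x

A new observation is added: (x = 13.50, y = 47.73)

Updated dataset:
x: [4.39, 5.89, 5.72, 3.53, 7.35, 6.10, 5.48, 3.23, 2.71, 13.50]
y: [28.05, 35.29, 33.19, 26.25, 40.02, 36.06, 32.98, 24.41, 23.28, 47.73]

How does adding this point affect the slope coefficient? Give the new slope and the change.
The slope changes from 3.7229 to 2.3453 (change of -1.3776, or -37.0%).

x = 13.50 lies well outside the original x-range [2.71, 7.35] (x̄ ≈ 4.93), so this observation has high leverage and can move the slope substantially.

Step 1: Update the sums with the new point (n goes from 9 to 10)
Σx  = 44.40 + 13.50 = 57.90
Σy  = 279.53 + 47.73 = 327.26
Σx² = 238.1834 + 13.50² = 238.1834 + 182.2500 = 420.4334
Σxy = 1450.2834 + 13.50×47.73 = 1450.2834 + 644.3550 = 2094.6384

Step 2: Recompute the slope with b₁ = (nΣxy − ΣxΣy) / (nΣx² − (Σx)²)
Numerator   = 10×2094.6384 − 57.90×327.26 = 20946.3840 − 18948.3540 = 1998.0300
Denominator = 10×420.4334 − 57.90² = 4204.3340 − 3352.4100 = 851.9240
b₁(new) = 1998.0300 / 851.9240 = 2.3453

(Same formula on the original sums: (9×1450.2834 − 44.40×279.53) / (9×238.1834 − 44.40²) = 641.4186 / 172.2906 = 3.7229, matching the given fit.)

Step 3: Change in slope
Δβ₁ = 2.3453 − 3.7229 = -1.3776
Relative change = -1.3776 / 3.7229 × 100% = -37.0%
→ the slope decreases when the point is added.

Because the point sits below the extension of the original line at a high-leverage x, it tilts the fit down.
In practice: investigate whether it comes from the same population as the rest of the sample.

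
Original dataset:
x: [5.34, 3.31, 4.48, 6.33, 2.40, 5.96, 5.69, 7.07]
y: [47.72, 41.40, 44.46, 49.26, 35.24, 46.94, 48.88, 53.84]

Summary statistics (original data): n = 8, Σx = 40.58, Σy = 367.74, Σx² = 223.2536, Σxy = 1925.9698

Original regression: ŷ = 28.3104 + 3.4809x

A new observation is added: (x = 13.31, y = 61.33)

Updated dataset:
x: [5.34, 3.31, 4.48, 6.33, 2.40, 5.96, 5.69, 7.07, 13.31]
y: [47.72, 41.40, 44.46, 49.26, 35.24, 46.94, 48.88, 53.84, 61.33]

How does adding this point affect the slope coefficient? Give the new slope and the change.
New slope β₁ = 2.2269 versus 3.4809 before: a change of -1.2540 (-36.0%).

The new point has HIGH LEVERAGE: x = 13.31 is far from the original mean x̄ = 40.58/8 ≈ 5.07 (original range [2.40, 7.07]).

Step 1: Update the sums with the new point (n goes from 8 to 9)
Σx  = 40.58 + 13.31 = 53.89
Σy  = 367.74 + 61.33 = 429.07
Σx² = 223.2536 + 13.31² = 223.2536 + 177.1561 = 400.4097
Σxy = 1925.9698 + 13.31×61.33 = 1925.9698 + 816.3023 = 2742.2721

Step 2: Recompute the slope with b₁ = (nΣxy − ΣxΣy) / (nΣx² − (Σx)²)
Numerator   = 9×2742.2721 − 53.89×429.07 = 24680.4489 − 23122.5823 = 1557.8666
Denominator = 9×400.4097 − 53.89² = 3603.6873 − 2904.1321 = 699.5552
b₁(new) = 1557.8666 / 699.5552 = 2.2269

(Same formula on the original sums: (8×1925.9698 − 40.58×367.74) / (8×223.2536 − 40.58²) = 484.8692 / 139.2924 = 3.4809, matching the given fit.)

Step 3: Change in slope
Δβ₁ = 2.2269 − 3.4809 = -1.2540
Relative change = -1.2540 / 3.4809 × 100% = -36.0%
→ the slope decreases when the point is added.

A high-leverage point only changes the slope if it is off the original line; here y = 61.33 is below the original trend, so the slope decreases.
In practice: check such a point for data-entry or measurement error; refit with and without it and report both if conclusions differ.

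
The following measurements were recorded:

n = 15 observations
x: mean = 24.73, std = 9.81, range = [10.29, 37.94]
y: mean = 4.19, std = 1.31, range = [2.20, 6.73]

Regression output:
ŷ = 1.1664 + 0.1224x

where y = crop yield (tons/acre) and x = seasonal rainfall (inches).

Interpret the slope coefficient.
For each additional inch of rainfall, predicted crop yield increases by approximately 0.1224 tons/acre.

β₁ = 0.1224 is the change in predicted crop yield (tons/acre) per additional inch of rainfall.

Interpretation:
- Rainfall up by 1 inch → predicted crop yield increases by 0.1224 tons/acre
- The effect is assumed constant over the observed range of x (linearity)
- The slope describes association in these data, not necessarily a causal effect

(β₀ = 1.1664 is the fitted value at x = 0 and is not part of the slope interpretation.)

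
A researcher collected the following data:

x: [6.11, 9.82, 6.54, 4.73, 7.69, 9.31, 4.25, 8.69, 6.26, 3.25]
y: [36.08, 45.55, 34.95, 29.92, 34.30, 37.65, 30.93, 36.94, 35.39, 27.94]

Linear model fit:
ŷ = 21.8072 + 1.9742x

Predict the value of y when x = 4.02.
ŷ = 29.7435

To predict y for x = 4.02, substitute into the regression equation:

ŷ = 21.8072 + 1.9742 × 4.02
ŷ = 21.8072 + 7.9363
ŷ = 29.7435

This is the fitted mean response at that x — an individual observation would come with a wider prediction interval.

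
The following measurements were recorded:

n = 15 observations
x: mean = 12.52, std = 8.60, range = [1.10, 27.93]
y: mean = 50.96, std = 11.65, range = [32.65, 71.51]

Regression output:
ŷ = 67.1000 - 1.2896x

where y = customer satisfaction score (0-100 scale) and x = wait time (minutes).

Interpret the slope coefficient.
On average, satisfaction score is about 1.2896 points lower for every extra minute of wait time.

β₁ = -1.2896 is the change in predicted satisfaction score (points) per additional minute of wait time.

Interpretation:
- Wait time up by 1 minute → predicted satisfaction score decreases by 1.2896 points
- This is a linear approximation: the same per-unit change is assumed across the whole observed x range
- The sign (−) gives the direction; the magnitude 1.2896 gives the size of the effect per minute

The intercept β₀ = 67.1000 is the predicted satisfaction score when wait time = 0; since the smallest observed x is 1.10, this is an extrapolation and mainly anchors the line.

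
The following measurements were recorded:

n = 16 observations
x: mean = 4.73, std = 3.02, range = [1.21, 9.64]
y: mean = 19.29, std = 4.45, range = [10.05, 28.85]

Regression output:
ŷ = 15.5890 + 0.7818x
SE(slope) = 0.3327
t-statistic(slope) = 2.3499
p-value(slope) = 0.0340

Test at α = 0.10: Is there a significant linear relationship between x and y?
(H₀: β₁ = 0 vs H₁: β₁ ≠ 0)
Since p-value = 0.0340 < α = 0.10, reject H₀ — the slope is significantly different from 0.

Hypothesis test for the slope coefficient:

H₀: β₁ = 0 (no linear relationship)
H₁: β₁ ≠ 0 (linear relationship exists)

Test statistic: t = β̂₁ / SE(β̂₁) = 0.7818 / 0.3327 = 2.3499

With df = 14, the two-sided p-value for |t| = 2.3499 is 0.0340.

Decision rule: reject H₀ if p-value < α.
p-value = 0.0340 < α = 0.10 → reject H₀.

Conclusion: the linear association between x and y is significant at the 10% level.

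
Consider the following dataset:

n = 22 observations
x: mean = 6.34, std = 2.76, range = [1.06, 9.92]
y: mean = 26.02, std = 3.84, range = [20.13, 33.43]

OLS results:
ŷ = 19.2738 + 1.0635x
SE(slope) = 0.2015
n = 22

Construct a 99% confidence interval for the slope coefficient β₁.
The 99% CI for β₁ is (0.4902, 1.6368)

Confidence interval for the slope:

The 99% CI for β₁ is: β̂₁ ± t*(α/2, n-2) × SE(β̂₁)

Step 1: Find critical t-value
- Confidence level = 0.99
- Degrees of freedom = n - 2 = 22 - 2 = 20
- t*(α/2, 20) = 2.8453

Step 2: Calculate margin of error
Margin = 2.8453 × 0.2015 = 0.5733

Step 3: Construct interval
CI = 1.0635 ± 0.5733
CI = (0.4902, 1.6368)

Interpretation: intervals built this way capture the true β₁ in 99% of repeated samples; here the plausible range for the per-unit effect of x on y is 0.4902 to 1.6368.
Since 0 is outside the interval, a two-sided test at α = 0.01 would reject H₀: β₁ = 0.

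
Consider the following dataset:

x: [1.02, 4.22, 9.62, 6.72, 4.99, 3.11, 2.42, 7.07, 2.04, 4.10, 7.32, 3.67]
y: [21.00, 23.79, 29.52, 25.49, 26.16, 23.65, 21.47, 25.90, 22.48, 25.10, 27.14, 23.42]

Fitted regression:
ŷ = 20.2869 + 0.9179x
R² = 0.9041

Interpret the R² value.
The model explains 90.41% of the variance in y (R² = 0.9041), leaving 9.59% unexplained; the fit is strong.

R² = 1 − SS_res/SS_tot compares the residual scatter to the total scatter of y about its mean.

Here R² = 0.9041:
- Explained: 90.41% of the variation in y
- Unexplained (residual): 100% − 90.41% = 9.59%
- Rule of thumb (below 0.3 weak; 0.3 to below 0.7 moderate; 0.7 and above strong) → strong

Equivalently, for simple linear regression R² = r², so |r| = √0.9041 ≈ 0.9508.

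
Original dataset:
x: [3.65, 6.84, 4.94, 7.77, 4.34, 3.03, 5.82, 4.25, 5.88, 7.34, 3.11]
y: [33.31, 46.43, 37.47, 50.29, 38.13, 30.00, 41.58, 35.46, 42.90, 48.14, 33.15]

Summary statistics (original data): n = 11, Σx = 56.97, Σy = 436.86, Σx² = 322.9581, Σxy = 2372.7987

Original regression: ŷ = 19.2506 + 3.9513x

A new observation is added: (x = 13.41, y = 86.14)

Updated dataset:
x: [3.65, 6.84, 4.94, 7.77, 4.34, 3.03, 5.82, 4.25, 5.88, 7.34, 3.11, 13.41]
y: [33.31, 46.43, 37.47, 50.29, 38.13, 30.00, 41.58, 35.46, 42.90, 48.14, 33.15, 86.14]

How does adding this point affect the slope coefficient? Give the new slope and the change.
New slope β₁ = 5.1167 versus 3.9513 before: a change of +1.1654 (+29.5%).

x = 13.41 lies well outside the original x-range [3.03, 7.77] (x̄ ≈ 5.18), so this observation has high leverage and can move the slope substantially.

Step 1: Update the sums with the new point (n goes from 11 to 12)
Σx  = 56.97 + 13.41 = 70.38
Σy  = 436.86 + 86.14 = 523.00
Σx² = 322.9581 + 13.41² = 322.9581 + 179.8281 = 502.7862
Σxy = 2372.7987 + 13.41×86.14 = 2372.7987 + 1155.1374 = 3527.9361

Step 2: Recompute the slope with b₁ = (nΣxy − ΣxΣy) / (nΣx² − (Σx)²)
Numerator   = 12×3527.9361 − 70.38×523.00 = 42335.2332 − 36808.7400 = 5526.4932
Denominator = 12×502.7862 − 70.38² = 6033.4344 − 4953.3444 = 1080.0900
b₁(new) = 5526.4932 / 1080.0900 = 5.1167

(Same formula on the original sums: (11×2372.7987 − 56.97×436.86) / (11×322.9581 − 56.97²) = 1212.8715 / 306.9582 = 3.9513, matching the given fit.)

Step 3: Change in slope
Δβ₁ = 5.1167 − 3.9513 = +1.1654
Relative change = +1.1654 / 3.9513 × 100% = +29.5%
→ the slope increases when the point is added.

A high-leverage point only changes the slope if it is off the original line; here y = 86.14 is above the original trend, so the slope increases.
In practice: refit with and without it and report both if conclusions differ; examine leverage (hᵢ) and Cook's distance rather than deleting it automatically.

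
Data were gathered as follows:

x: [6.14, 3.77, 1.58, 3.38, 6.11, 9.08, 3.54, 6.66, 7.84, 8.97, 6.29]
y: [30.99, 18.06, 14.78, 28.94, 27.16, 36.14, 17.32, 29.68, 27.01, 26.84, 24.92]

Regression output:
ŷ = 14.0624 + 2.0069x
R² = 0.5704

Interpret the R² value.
About 57.04% of the variability in y is accounted for by the regression on x (R² = 0.5704) — a moderate linear fit.

R² = 1 − SS_res/SS_tot compares the residual scatter to the total scatter of y about its mean.

Here R² = 0.5704:
- Explained: 57.04% of the variation in y
- Unexplained (residual): 100% − 57.04% = 42.96%
- Rule of thumb (below 0.3 weak; 0.3 to below 0.7 moderate; 0.7 and above strong) → moderate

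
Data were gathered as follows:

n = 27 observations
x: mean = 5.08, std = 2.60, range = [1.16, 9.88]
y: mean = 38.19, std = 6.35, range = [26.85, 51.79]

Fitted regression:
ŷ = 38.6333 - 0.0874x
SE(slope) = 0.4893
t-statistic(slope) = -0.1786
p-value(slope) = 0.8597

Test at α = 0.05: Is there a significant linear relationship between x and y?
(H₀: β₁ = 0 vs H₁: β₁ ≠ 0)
Since p-value = 0.8597 ≥ α = 0.05, fail to reject H₀ — the slope is not significantly different from 0.

Hypothesis test for the slope coefficient:

H₀: β₁ = 0 (no linear relationship)
H₁: β₁ ≠ 0 (linear relationship exists)

Test statistic: t = β̂₁ / SE(β̂₁) = -0.0874 / 0.4893 = -0.1786

With df = 25, the two-sided p-value for |t| = 0.1786 is 0.8597.

Decision rule: reject H₀ if p-value < α.
p-value = 0.8597 ≥ α = 0.05 → fail to reject H₀.

Conclusion: the linear association between x and y is not significant at the 5% level.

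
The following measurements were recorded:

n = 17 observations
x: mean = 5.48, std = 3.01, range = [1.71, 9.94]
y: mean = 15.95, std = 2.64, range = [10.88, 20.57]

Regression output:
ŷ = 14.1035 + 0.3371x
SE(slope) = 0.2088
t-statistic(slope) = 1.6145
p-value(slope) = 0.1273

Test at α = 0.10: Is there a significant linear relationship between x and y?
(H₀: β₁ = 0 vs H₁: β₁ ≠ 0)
p-value = 0.1273 ≥ α = 0.10, so we fail to reject H₀. The relationship is not significant.

Hypothesis test for the slope coefficient:

H₀: β₁ = 0 (no linear relationship)
H₁: β₁ ≠ 0 (linear relationship exists)

Test statistic: t = β̂₁ / SE(β̂₁) = 0.3371 / 0.2088 = 1.6145

The p-value (0.1273) is the probability, under H₀, of a t-statistic at least as extreme as |t| = 1.6145 (two-sided, df = n − 2 = 15).

Decision rule: reject H₀ if p-value < α.
p-value = 0.1273 ≥ α = 0.10 → fail to reject H₀.

At α = 0.10 the data do not provide convincing evidence of a nonzero slope.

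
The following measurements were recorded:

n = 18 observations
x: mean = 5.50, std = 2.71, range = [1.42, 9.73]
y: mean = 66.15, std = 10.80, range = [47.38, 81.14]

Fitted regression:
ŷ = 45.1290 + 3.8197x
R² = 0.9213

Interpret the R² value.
R² = 0.9213 means 92.13% of the variation in y is explained by the linear relationship with x. This indicates a strong fit.

R² (coefficient of determination) measures the proportion of variance in y explained by the regression model.

Here R² = 0.9213:
- Explained: 92.13% of the variation in y
- Unexplained (residual): 100% − 92.13% = 7.87%
- Rule of thumb (below 0.3 weak; 0.3 to below 0.7 moderate; 0.7 and above strong) → strong

Calculation: R² = 1 − (SS_res / SS_tot), where SS_res is the sum of squared residuals and SS_tot the total sum of squares.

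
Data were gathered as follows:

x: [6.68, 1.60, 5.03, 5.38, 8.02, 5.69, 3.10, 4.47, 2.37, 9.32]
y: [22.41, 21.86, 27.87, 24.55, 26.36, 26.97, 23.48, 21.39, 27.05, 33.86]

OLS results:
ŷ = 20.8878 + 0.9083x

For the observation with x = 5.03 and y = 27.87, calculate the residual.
Residual = 2.4135

The residual is the difference between the actual value and the predicted value:

Residual = y - ŷ

Step 1: Calculate predicted value
ŷ = 20.8878 + 0.9083 × 5.03
ŷ = 25.4565

Step 2: Calculate residual
Residual = 27.87 - 25.4565
Residual = 2.4135

The residual is positive, so the observed y = 27.87 sits above the regression line (the line underestimates it by 2.4135).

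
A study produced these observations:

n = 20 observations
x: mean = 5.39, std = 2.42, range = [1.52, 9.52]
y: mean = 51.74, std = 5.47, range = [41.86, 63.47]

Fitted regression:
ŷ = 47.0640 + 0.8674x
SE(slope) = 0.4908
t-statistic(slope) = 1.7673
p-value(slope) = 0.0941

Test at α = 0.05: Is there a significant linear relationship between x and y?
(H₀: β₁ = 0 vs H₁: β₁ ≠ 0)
Fail to reject H₀: p-value = 0.0941 ≥ α = 0.05. The linear relationship is not significant at the 5% level.

Hypothesis test for the slope coefficient:

H₀: β₁ = 0 (no linear relationship)
H₁: β₁ ≠ 0 (linear relationship exists)

Test statistic: t = β̂₁ / SE(β̂₁) = 0.8674 / 0.4908 = 1.7673

p = 0.0941: how often a slope estimate this far from 0 (in SE units) would arise by chance if β₁ were truly 0.

Decision rule: reject H₀ if p-value < α.
p-value = 0.0941 ≥ α = 0.05 → fail to reject H₀.

At α = 0.05 the data do not provide convincing evidence of a nonzero slope.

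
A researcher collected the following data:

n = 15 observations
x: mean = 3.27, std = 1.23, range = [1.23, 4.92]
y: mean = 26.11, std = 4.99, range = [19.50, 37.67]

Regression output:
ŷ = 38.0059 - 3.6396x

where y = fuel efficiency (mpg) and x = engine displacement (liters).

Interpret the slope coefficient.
An increase of one liter in engine displacement is associated with a 3.6396 mpg decrease in predicted fuel efficiency.

The slope β₁ = -3.6396 gives the rate at which the fitted fuel efficiency changes with engine displacement.

Interpretation:
- Engine displacement up by 1 liter → predicted fuel efficiency decreases by 3.6396 mpg
- The effect is assumed constant over the observed range of x (linearity)
- The sign (−) gives the direction; the magnitude 3.6396 gives the size of the effect per liter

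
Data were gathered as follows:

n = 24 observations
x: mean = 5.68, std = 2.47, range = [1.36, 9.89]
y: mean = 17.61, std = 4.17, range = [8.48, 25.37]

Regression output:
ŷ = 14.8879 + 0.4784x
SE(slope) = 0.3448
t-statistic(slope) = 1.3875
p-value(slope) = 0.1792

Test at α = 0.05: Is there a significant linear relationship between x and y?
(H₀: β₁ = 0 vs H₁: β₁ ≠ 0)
p-value = 0.1792 ≥ α = 0.05, so we fail to reject H₀. The relationship is not significant.

Hypothesis test for the slope coefficient:

H₀: β₁ = 0 (no linear relationship)
H₁: β₁ ≠ 0 (linear relationship exists)

Test statistic: t = β̂₁ / SE(β̂₁) = 0.4784 / 0.3448 = 1.3875

p = 0.1792: how often a slope estimate this far from 0 (in SE units) would arise by chance if β₁ were truly 0.

Decision rule: reject H₀ if p-value < α.
p-value = 0.1792 ≥ α = 0.05 → fail to reject H₀.

Conclusion: the linear association between x and y is not significant at the 5% level.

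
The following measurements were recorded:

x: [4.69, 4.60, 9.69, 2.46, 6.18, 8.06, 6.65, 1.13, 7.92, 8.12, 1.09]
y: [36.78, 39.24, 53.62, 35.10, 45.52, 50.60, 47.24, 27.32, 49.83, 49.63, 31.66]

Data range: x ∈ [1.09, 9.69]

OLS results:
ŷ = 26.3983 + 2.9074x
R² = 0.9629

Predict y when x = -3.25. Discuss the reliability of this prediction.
The equation gives ŷ = 16.9493; however x = -3.25 is 4.34 units below the observed range, so this extrapolated value should not be trusted.

Prediction calculation:
ŷ = 26.3983 + 2.9074 × (-3.25)
ŷ = 16.9493

Reliability:
- Data range: x ∈ [1.09, 9.69]
- Prediction point: x = -3.25 is 4.34 units below the observed range → this is EXTRAPOLATION, not interpolation

Why that matters here:
- There are no observations near this x to validate the fitted line there
- The linear relationship may not hold outside the observed range
- R² describes fit only over the sampled x values; it says nothing about behaviour beyond them

Report the number if required, but flag clearly that it is an extrapolation.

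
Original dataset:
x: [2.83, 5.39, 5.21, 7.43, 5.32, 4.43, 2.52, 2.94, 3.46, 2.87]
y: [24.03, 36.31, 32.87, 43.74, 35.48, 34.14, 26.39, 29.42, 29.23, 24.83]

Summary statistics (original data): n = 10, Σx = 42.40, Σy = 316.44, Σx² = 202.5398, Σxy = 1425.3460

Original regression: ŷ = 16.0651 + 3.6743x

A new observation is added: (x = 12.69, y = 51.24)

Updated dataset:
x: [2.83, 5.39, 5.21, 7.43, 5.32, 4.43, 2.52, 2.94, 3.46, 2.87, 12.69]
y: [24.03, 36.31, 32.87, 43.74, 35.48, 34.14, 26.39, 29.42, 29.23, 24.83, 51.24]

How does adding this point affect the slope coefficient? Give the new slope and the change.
The slope changes from 3.6743 to 2.6709 (change of -1.0034, or -27.3%).

x = 12.69 lies well outside the original x-range [2.52, 7.43] (x̄ ≈ 4.24), so this observation has high leverage and can move the slope substantially.

Step 1: Update the sums with the new point (n goes from 10 to 11)
Σx  = 42.40 + 12.69 = 55.09
Σy  = 316.44 + 51.24 = 367.68
Σx² = 202.5398 + 12.69² = 202.5398 + 161.0361 = 363.5759
Σxy = 1425.3460 + 12.69×51.24 = 1425.3460 + 650.2356 = 2075.5816

Step 2: Recompute the slope with b₁ = (nΣxy − ΣxΣy) / (nΣx² − (Σx)²)
Numerator   = 11×2075.5816 − 55.09×367.68 = 22831.3976 − 20255.4912 = 2575.9064
Denominator = 11×363.5759 − 55.09² = 3999.3349 − 3034.9081 = 964.4268
b₁(new) = 2575.9064 / 964.4268 = 2.6709

(Same formula on the original sums: (10×1425.3460 − 42.40×316.44) / (10×202.5398 − 42.40²) = 836.4040 / 227.6380 = 3.6743, matching the given fit.)

Step 3: Change in slope
Δβ₁ = 2.6709 − 3.6743 = -1.0034
Relative change = -1.0034 / 3.6743 × 100% = -27.3%
→ the slope decreases when the point is added.

A high-leverage point only changes the slope if it is off the original line; here y = 51.24 is below the original trend, so the slope decreases.
In practice: refit with and without it and report both if conclusions differ; investigate whether it comes from the same population as the rest of the sample.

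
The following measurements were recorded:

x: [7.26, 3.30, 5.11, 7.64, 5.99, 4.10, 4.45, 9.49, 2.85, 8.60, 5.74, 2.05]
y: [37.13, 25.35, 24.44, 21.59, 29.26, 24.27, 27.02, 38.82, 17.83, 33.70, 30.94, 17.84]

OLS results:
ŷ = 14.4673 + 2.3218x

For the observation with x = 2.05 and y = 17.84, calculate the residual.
Residual = -1.3870

The residual is the difference between the actual value and the predicted value:

Residual = y - ŷ

Step 1: Calculate predicted value
ŷ = 14.4673 + 2.3218 × 2.05
ŷ = 19.2270

Step 2: Calculate residual
Residual = 17.84 - 19.2270
Residual = -1.3870

The residual is negative, so the observed y = 17.84 sits below the regression line (the line overestimates it by 1.3870).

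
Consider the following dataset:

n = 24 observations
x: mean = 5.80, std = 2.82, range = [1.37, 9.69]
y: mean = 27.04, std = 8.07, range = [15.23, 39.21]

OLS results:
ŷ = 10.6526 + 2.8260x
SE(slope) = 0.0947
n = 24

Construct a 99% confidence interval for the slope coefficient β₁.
The 99% CI for β₁ is (2.5591, 3.0929)

Confidence interval for the slope:

The 99% CI for β₁ is: β̂₁ ± t*(α/2, n-2) × SE(β̂₁)

Step 1: Find critical t-value
- Confidence level = 0.99
- Degrees of freedom = n - 2 = 24 - 2 = 22
- t*(α/2, 22) = 2.8188

Step 2: Calculate margin of error
Margin = 2.8188 × 0.0947 = 0.2669

Step 3: Construct interval
CI = 2.8260 ± 0.2669
CI = (2.5591, 3.0929)

Interpretation: We are 99% confident that the true slope β₁ lies between 2.5591 and 3.0929.
The interval does not include 0, suggesting a significant linear relationship.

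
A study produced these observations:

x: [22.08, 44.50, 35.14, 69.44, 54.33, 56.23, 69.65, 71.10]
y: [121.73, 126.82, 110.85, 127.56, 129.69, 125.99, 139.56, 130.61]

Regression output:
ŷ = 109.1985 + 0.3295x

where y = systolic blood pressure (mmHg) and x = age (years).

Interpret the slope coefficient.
An increase of one year in age is associated with a 0.3295 mmHg increase in predicted blood pressure.

β₁ = 0.3295 is the change in predicted blood pressure (mmHg) per additional year of age.

Interpretation:
- Age up by 1 year → predicted blood pressure increases by 0.3295 mmHg
- The effect is assumed constant over the observed range of x (linearity)
- The slope describes association in these data, not necessarily a causal effect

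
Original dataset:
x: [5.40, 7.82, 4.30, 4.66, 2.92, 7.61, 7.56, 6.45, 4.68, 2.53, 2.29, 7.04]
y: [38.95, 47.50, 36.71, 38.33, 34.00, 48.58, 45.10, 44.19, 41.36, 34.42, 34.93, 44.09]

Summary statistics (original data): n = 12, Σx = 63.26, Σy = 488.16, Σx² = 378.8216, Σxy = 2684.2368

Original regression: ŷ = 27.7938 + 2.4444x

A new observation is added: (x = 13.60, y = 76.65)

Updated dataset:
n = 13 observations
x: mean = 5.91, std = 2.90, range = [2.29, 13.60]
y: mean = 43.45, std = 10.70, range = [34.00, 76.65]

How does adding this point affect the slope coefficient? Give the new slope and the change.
The slope changes from 2.4444 to 3.5419 (change of +1.0975, or +44.9%).

The new point has HIGH LEVERAGE: x = 13.60 is far from the original mean x̄ = 63.26/12 ≈ 5.27 (original range [2.29, 7.82]).

Step 1: Update the sums with the new point (n goes from 12 to 13)
Σx  = 63.26 + 13.60 = 76.86
Σy  = 488.16 + 76.65 = 564.81
Σx² = 378.8216 + 13.60² = 378.8216 + 184.9600 = 563.7816
Σxy = 2684.2368 + 13.60×76.65 = 2684.2368 + 1042.4400 = 3726.6768

Step 2: Recompute the slope with b₁ = (nΣxy − ΣxΣy) / (nΣx² − (Σx)²)
Numerator   = 13×3726.6768 − 76.86×564.81 = 48446.7984 − 43411.2966 = 5035.5018
Denominator = 13×563.7816 − 76.86² = 7329.1608 − 5907.4596 = 1421.7012
b₁(new) = 5035.5018 / 1421.7012 = 3.5419

(Same formula on the original sums: (12×2684.2368 − 63.26×488.16) / (12×378.8216 − 63.26²) = 1329.8400 / 544.0316 = 2.4444, matching the given fit.)

Step 3: Change in slope
Δβ₁ = 3.5419 − 2.4444 = +1.0975
Relative change = +1.0975 / 2.4444 × 100% = +44.9%
→ the slope increases when the point is added.

Because the point sits above the extension of the original line at a high-leverage x, it tilts the fit up.
In practice: check such a point for data-entry or measurement error; investigate whether it comes from the same population as the rest of the sample.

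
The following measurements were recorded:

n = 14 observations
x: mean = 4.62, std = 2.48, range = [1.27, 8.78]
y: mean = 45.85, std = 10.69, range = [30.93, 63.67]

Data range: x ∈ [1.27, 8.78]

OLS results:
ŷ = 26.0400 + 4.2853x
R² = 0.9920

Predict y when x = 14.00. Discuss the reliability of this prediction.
ŷ = 86.0342, but this is extrapolation (above the data range [1.27, 8.78]) and may be unreliable.

Prediction calculation:
ŷ = 26.0400 + 4.2853 × 14.00
ŷ = 86.0342

Reliability:
- Data range: x ∈ [1.27, 8.78]
- Prediction point: x = 14.00 is 5.22 units above the observed range → this is EXTRAPOLATION, not interpolation

Why that matters here:
- There are no observations near this x to validate the fitted line there
- Real relationships often flatten, saturate, or turn nonlinear at extremes

The R² = 0.9920 only validates the fit within [1.27, 8.78]; treat ŷ = 86.0342 with caution.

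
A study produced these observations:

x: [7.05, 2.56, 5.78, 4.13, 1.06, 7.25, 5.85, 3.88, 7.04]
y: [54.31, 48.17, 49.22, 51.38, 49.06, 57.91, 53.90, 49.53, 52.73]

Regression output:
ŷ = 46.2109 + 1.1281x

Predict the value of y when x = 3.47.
ŷ = 50.1254

Plug x = 3.47 into the fitted line:

ŷ = 46.2109 + 1.1281 × 3.47
ŷ = 46.2109 + 3.9145
ŷ = 50.1254

This is a point prediction; actual observations scatter around it by roughly the residual standard deviation.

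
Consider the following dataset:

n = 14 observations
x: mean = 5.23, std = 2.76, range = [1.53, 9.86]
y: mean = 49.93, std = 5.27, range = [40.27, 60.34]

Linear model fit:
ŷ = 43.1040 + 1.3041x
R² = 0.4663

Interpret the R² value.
R² = 0.4663 means 46.63% of the variation in y is explained by the linear relationship with x. This indicates a moderate fit.

R² (coefficient of determination) measures the proportion of variance in y explained by the regression model.

Here R² = 0.4663:
- Explained: 46.63% of the variation in y
- Unexplained (residual): 100% − 46.63% = 53.37%
- Rule of thumb (below 0.3 weak; 0.3 to below 0.7 moderate; 0.7 and above strong) → moderate

Equivalently, for simple linear regression R² = r², so |r| = √0.4663 ≈ 0.6829.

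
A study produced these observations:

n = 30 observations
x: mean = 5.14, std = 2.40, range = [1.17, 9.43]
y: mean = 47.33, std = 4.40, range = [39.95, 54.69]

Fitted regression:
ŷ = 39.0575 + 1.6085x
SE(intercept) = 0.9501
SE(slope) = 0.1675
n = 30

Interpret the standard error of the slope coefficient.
The slope 1.6085 is pinned down to within about ±0.1675 (one SE) by these data — relative uncertainty 10.4%, i.e. precise.

SE(β̂₁) = 0.1675 says: if we drew many samples of n = 30 from the same population and refit each time, the fitted slopes would scatter with a standard deviation of roughly 0.1675 around the true β₁.

Relative precision:
- SE / |β̂₁| = 0.1675 / 1.6085 = 10.4%
- Rule of thumb (under 20%: precise; 20% to under 50%: moderately precise; 50% or more: imprecise) → precise

Link to interval estimation: a confidence interval for β₁ is β̂₁ ± t* × 0.1675, so SE sets the half-width per unit of t*.

What drives SE(β̂₁): wider spread of x values → smaller SE; more residual scatter → larger SE.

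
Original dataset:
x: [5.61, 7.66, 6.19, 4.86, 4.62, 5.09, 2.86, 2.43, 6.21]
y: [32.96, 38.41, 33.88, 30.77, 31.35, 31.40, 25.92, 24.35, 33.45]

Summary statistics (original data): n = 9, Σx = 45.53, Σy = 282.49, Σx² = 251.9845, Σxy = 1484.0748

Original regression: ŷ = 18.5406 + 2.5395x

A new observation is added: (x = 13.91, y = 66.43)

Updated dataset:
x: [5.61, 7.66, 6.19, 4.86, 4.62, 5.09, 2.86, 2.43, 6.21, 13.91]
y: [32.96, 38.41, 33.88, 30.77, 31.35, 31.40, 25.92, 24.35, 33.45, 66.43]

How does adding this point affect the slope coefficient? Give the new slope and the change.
Adding the point moves β₁ from 2.5395 to 3.6256, i.e. it increases by 1.0861 (+42.8%).

x = 13.91 lies well outside the original x-range [2.43, 7.66] (x̄ ≈ 5.06), so this observation has high leverage and can move the slope substantially.

Step 1: Update the sums with the new point (n goes from 9 to 10)
Σx  = 45.53 + 13.91 = 59.44
Σy  = 282.49 + 66.43 = 348.92
Σx² = 251.9845 + 13.91² = 251.9845 + 193.4881 = 445.4726
Σxy = 1484.0748 + 13.91×66.43 = 1484.0748 + 924.0413 = 2408.1161

Step 2: Recompute the slope with b₁ = (nΣxy − ΣxΣy) / (nΣx² − (Σx)²)
Numerator   = 10×2408.1161 − 59.44×348.92 = 24081.1610 − 20739.8048 = 3341.3562
Denominator = 10×445.4726 − 59.44² = 4454.7260 − 3533.1136 = 921.6124
b₁(new) = 3341.3562 / 921.6124 = 3.6256

(Same formula on the original sums: (9×1484.0748 − 45.53×282.49) / (9×251.9845 − 45.53²) = 494.9035 / 194.8796 = 2.5395, matching the given fit.)

Step 3: Change in slope
Δβ₁ = 3.6256 − 2.5395 = +1.0861
Relative change = +1.0861 / 2.5395 × 100% = +42.8%
→ the slope increases when the point is added.

Because the point sits above the extension of the original line at a high-leverage x, it tilts the fit up.
In practice: check such a point for data-entry or measurement error.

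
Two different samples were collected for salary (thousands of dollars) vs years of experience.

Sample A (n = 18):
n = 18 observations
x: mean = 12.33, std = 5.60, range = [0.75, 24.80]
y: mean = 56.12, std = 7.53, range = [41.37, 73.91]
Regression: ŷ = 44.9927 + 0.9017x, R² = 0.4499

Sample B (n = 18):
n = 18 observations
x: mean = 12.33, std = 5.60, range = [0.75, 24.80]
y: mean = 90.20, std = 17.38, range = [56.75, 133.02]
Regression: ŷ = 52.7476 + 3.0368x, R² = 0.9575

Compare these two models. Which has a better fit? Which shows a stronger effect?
Model B has the better fit (R² = 0.9575 vs 0.4499). Model B shows the stronger effect (|β₁| = 3.0368 vs 0.9017).

Model Comparison:

Fit — compare R²:
- Model A: R² = 0.4499 → 44.99% of variance in salary explained
- Model B: R² = 0.9575 → 95.75% of variance in salary explained
- 0.9575 > 0.4499 → Model B has the better fit

Which has the larger per-year effect? (|β₁|)
- Model A: β₁ = 0.9017 → predicted salary rises 0.9017 thousand dollars per additional year of experience
- Model B: β₁ = 3.0368 → predicted salary rises 3.0368 thousand dollars per additional year of experience
- |0.9017| < |3.0368| → Model B shows the stronger marginal effect

Note: A steeper slope doesn't make a better model if the scatter around the line is large.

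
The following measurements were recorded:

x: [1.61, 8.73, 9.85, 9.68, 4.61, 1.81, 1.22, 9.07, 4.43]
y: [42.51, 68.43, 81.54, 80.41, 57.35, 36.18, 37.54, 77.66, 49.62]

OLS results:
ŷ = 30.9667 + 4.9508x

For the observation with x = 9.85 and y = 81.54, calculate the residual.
Residual = 1.8079

The residual is the difference between the actual value and the predicted value:

Residual = y - ŷ

Step 1: Calculate predicted value
ŷ = 30.9667 + 4.9508 × 9.85
ŷ = 79.7321

Step 2: Calculate residual
Residual = 81.54 - 79.7321
Residual = 1.8079

The residual is positive, so the observed y = 81.54 sits above the regression line (the line underestimates it by 1.8079).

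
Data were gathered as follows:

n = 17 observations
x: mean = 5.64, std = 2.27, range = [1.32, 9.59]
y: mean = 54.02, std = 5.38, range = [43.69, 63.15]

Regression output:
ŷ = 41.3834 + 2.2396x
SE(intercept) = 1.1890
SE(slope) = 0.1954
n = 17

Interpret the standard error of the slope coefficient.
SE(slope) = 0.1954 measures the uncertainty in the estimated slope. The coefficient is estimated precisely (SE/|β̂₁| = 8.7%).

SE(β̂₁) = 0.1954 says: if we drew many samples of n = 17 from the same population and refit each time, the fitted slopes would scatter with a standard deviation of roughly 0.1954 around the true β₁.

Relative precision:
- SE / |β̂₁| = 0.1954 / 2.2396 = 8.7%
- Rule of thumb (under 20%: precise; 20% to under 50%: moderately precise; 50% or more: imprecise) → precise

Link to interval estimation: a confidence interval for β₁ is β̂₁ ± t* × 0.1954, so SE sets the half-width per unit of t*.

What drives SE(β̂₁): wider spread of x values → smaller SE.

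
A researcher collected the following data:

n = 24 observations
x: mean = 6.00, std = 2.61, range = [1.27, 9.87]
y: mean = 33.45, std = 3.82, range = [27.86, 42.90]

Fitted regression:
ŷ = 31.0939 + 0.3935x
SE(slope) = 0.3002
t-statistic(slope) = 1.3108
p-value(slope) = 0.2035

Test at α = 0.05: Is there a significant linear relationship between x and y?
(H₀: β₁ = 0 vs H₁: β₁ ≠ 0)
p-value = 0.2035 ≥ α = 0.05, so we fail to reject H₀. The relationship is not significant.

Hypothesis test for the slope coefficient:

H₀: β₁ = 0 (no linear relationship)
H₁: β₁ ≠ 0 (linear relationship exists)

Test statistic: t = β̂₁ / SE(β̂₁) = 0.3935 / 0.3002 = 1.3108

With df = 22, the two-sided p-value for |t| = 1.3108 is 0.2035.

Decision rule: reject H₀ if p-value < α.
p-value = 0.2035 ≥ α = 0.05 → fail to reject H₀.

At α = 0.05 the data do not provide convincing evidence of a nonzero slope.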